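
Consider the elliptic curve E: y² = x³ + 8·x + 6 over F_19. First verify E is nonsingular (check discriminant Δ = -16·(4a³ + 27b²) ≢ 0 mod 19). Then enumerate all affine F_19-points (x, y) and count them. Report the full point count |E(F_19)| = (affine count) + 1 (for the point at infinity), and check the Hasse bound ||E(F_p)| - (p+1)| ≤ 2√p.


Affine points = {(0, 5), (0, 14), (2, 7), (2, 12), (3, 0), (4, 8), (4, 11), (5, 0), (6, 2), (6, 17), (7, 5), (7, 14), (9, 3), (9, 16), (11, 0), (12, 5), (12, 14), (15, 9), (15, 10), (17, 1), (17, 18), (18, 4), (18, 15)}; affine count = 23; |E(F_19)| = 24.

Discriminant check: Δ ∝ 4a³ + 27b² = 4·8³ + 27·6² = 4·512 + 27·36 ≡ 18 (mod 19). Nonzero ⇒ E is nonsingular.
For each x ∈ F_19, compute rhs = x³ + 8·x + 6 mod 19, then count y ∈ F_19 with y² ≡ rhs.
  x = 0: rhs = 6, matching y values: 5, 14 (2 points).
  x = 1: rhs = 15, matching y values: none (0 points).
  x = 2: rhs = 11, matching y values: 7, 12 (2 points).
  x = 3: rhs = 0, matching y values: 0 (1 points).
  x = 4: rhs = 7, matching y values: 8, 11 (2 points).
  x = 5: rhs = 0, matching y values: 0 (1 points).
  x = 6: rhs = 4, matching y values: 2, 17 (2 points).
  x = 7: rhs = 6, matching y values: 5, 14 (2 points).
  x = 8: rhs = 12, matching y values: none (0 points).
  x = 9: rhs = 9, matching y values: 3, 16 (2 points).
  x = 10: rhs = 3, matching y values: none (0 points).
  x = 11: rhs = 0, matching y values: 0 (1 points).
  x = 12: rhs = 6, matching y values: 5, 14 (2 points).
  x = 13: rhs = 8, matching y values: none (0 points).
  x = 14: rhs = 12, matching y values: none (0 points).
  x = 15: rhs = 5, matching y values: 9, 10 (2 points).
  x = 16: rhs = 12, matching y values: none (0 points).
  x = 17: rhs = 1, matching y values: 1, 18 (2 points).
  x = 18: rhs = 16, matching y values: 4, 15 (2 points).
Total affine count: 23.
Full point count |E(F_19)| = 23 + 1 = 24.
Hasse bound: |24 − (19+1)| = |4| = 4 ≤ 2√19 ≈ 8.7178 ✓.


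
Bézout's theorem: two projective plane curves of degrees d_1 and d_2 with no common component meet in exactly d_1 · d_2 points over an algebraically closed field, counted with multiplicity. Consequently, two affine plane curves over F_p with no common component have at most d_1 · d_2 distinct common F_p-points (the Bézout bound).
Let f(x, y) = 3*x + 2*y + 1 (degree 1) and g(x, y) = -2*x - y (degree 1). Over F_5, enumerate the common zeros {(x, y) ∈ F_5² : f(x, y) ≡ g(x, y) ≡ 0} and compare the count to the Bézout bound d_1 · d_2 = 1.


Common zeros: {(1, 3)}; count = 1; Bézout bound = 1.

deg(f) = 1, deg(g) = 1, so Bézout bound = 1.
Scan x ∈ F_5. For each x, list the y ∈ F_5 with f(x, y) ≡ 0 and those with g(x, y) ≡ 0 (mod 5); the common zeros in that column are the intersection.
  x = 0: f ≡ 0 at y ∈ {2}; g ≡ 0 at y ∈ {0}; common: ∅.
  x = 1: f ≡ 0 at y ∈ {3}; g ≡ 0 at y ∈ {3}; common: {3}.
  x = 2: f ≡ 0 at y ∈ {4}; g ≡ 0 at y ∈ {1}; common: ∅.
  x = 3: f ≡ 0 at y ∈ {0}; g ≡ 0 at y ∈ {4}; common: ∅.
  x = 4: f ≡ 0 at y ∈ {1}; g ≡ 0 at y ∈ {2}; common: ∅.
Collecting: common zeros = {(1, 3)}, so the count is 1.
Comparison with the Bézout bound: 1 ≤ 1 = deg(f)·deg(g), as expected for curves with no common component (the bound is attained).


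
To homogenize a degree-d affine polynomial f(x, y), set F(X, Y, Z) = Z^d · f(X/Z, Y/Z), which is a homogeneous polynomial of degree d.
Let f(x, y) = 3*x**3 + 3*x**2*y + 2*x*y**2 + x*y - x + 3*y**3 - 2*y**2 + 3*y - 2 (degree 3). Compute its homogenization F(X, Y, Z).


F(X, Y, Z) = 3*X**3 + 3*X**2*Y + 2*X*Y**2 + X*Y*Z - X*Z**2 + 3*Y**3 - 2*Y**2*Z + 3*Y*Z**2 - 2*Z**3

deg(f) = 3.
Substitute x = X/Z, y = Y/Z into f, then multiply by Z^3.
  monomial 3·x^3·y^0 ↦ 3·X^3·Y^0·Z^0.
  monomial 3·x^2·y^1 ↦ 3·X^2·Y^1·Z^0.
  monomial 2·x^1·y^2 ↦ 2·X^1·Y^2·Z^0.
  monomial 1·x^1·y^1 ↦ 1·X^1·Y^1·Z^1.
  monomial -1·x^1·y^0 ↦ -1·X^1·Y^0·Z^2.
  monomial 3·x^0·y^3 ↦ 3·X^0·Y^3·Z^0.
  monomial -2·x^0·y^2 ↦ -2·X^0·Y^2·Z^1.
  monomial 3·x^0·y^1 ↦ 3·X^0·Y^1·Z^2.
  monomial -2·x^0·y^0 ↦ -2·X^0·Y^0·Z^3.
Collecting: F(X, Y, Z) = 3*X**3 + 3*X**2*Y + 2*X*Y**2 + X*Y*Z - X*Z**2 + 3*Y**3 - 2*Y**2*Z + 3*Y*Z**2 - 2*Z**3.


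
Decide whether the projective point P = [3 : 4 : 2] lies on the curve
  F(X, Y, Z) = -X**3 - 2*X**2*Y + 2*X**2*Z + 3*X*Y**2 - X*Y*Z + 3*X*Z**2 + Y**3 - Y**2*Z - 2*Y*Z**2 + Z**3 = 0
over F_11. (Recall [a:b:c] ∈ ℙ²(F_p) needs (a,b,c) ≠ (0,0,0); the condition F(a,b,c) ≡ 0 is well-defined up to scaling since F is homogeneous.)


F(3,4,2) ≡ 2 (mod 11); P is NOT on the curve.

Evaluate F(3, 4, 2) term-by-term (mod 11).
  -X**3 ↦ -1·27·1·1 = -27
  -2*X**2*Y ↦ -2·9·4·1 = -72
  2*X**2*Z ↦ 2·9·1·2 = 36
  3*X*Y**2 ↦ 3·3·16·1 = 144
  -X*Y*Z ↦ -1·3·4·2 = -24
  3*X*Z**2 ↦ 3·3·1·4 = 36
  Y**3 ↦ 1·1·64·1 = 64
  -Y**2*Z ↦ -1·1·16·2 = -32
  -2*Y*Z**2 ↦ -2·1·4·4 = -32
  Z**3 ↦ 1·1·1·8 = 8
Sum: F(3, 4, 2) = (-27) + (-72) + (36) + (144) + (-24) + (36) + (64) + (-32) + (-32) + (8) = 101.
Reducing mod 11: 101 ≡ 2 (mod 11).
Since F(a, b, c) ≡ 2 ≠ 0 (mod 11), P does NOT lie on the curve.


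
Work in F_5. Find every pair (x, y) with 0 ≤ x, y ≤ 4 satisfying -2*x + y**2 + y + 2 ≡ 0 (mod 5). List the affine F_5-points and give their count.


Affine F_5-points: {(1, 0), (1, 4), (2, 1), (2, 3), (4, 2)}; count = 5.

For each of the 25 pairs (x, y) ∈ F_5², evaluate f(x, y) mod 5. Record the zeros.
  x = 0: [0↦2, 1↦4, 2↦3, 3↦4, 4↦2]  zeros at y ∈ ∅
  x = 1: [0↦0, 1↦2, 2↦1, 3↦2, 4↦0]  zeros at y ∈ {0, 4}
  x = 2: [0↦3, 1↦0, 2↦4, 3↦0, 4↦3]  zeros at y ∈ {1, 3}
  x = 3: [0↦1, 1↦3, 2↦2, 3↦3, 4↦1]  zeros at y ∈ ∅
  x = 4: [0↦4, 1↦1, 2↦0, 3↦1, 4↦4]  zeros at y ∈ {2}
Collecting zeros: affine points = {(1, 0), (1, 4), (2, 1), (2, 3), (4, 2)}.
Total count |C(F_5)_aff| = 5.


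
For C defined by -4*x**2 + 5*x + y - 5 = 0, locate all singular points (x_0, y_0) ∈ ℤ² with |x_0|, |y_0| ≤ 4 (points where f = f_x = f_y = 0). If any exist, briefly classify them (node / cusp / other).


No singular points in the scanned grid; C is smooth there.

Compute partial derivatives:
  f_x = 5 - 8*x.
  f_y = 1.
f_y = 1 is a nonzero constant, so f_y never vanishes: no point (x, y) can satisfy f = f_x = f_y = 0. In particular no (x, y) ∈ {−4, ..., 4}² is singular; the curve is smooth.


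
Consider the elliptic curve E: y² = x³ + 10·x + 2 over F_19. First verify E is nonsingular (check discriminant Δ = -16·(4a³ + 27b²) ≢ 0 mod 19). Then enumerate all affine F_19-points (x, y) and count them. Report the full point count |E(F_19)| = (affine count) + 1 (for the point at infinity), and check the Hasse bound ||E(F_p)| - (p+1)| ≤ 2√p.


Affine points = {(2, 7), (2, 12), (4, 7), (4, 12), (5, 5), (5, 14), (7, 4), (7, 15), (8, 9), (8, 10), (9, 2), (9, 17), (10, 0), (12, 8), (12, 11), (13, 7), (13, 12), (14, 6), (14, 13)}; affine count = 19; |E(F_19)| = 20.

Discriminant check: Δ ∝ 4a³ + 27b² = 4·10³ + 27·2² = 4·1000 + 27·4 ≡ 4 (mod 19). Nonzero ⇒ E is nonsingular.
For each x ∈ F_19, compute rhs = x³ + 10·x + 2 mod 19, then count y ∈ F_19 with y² ≡ rhs.
  x = 0: rhs = 2, matching y values: none (0 points).
  x = 1: rhs = 13, matching y values: none (0 points).
  x = 2: rhs = 11, matching y values: 7, 12 (2 points).
  x = 3: rhs = 2, matching y values: none (0 points).
  x = 4: rhs = 11, matching y values: 7, 12 (2 points).
  x = 5: rhs = 6, matching y values: 5, 14 (2 points).
  x = 6: rhs = 12, matching y values: none (0 points).
  x = 7: rhs = 16, matching y values: 4, 15 (2 points).
  x = 8: rhs = 5, matching y values: 9, 10 (2 points).
  x = 9: rhs = 4, matching y values: 2, 17 (2 points).
  x = 10: rhs = 0, matching y values: 0 (1 points).
  x = 11: rhs = 18, matching y values: none (0 points).
  x = 12: rhs = 7, matching y values: 8, 11 (2 points).
  x = 13: rhs = 11, matching y values: 7, 12 (2 points).
  x = 14: rhs = 17, matching y values: 6, 13 (2 points).
  x = 15: rhs = 12, matching y values: none (0 points).
  x = 16: rhs = 2, matching y values: none (0 points).
  x = 17: rhs = 12, matching y values: none (0 points).
  x = 18: rhs = 10, matching y values: none (0 points).
Total affine count: 19.
Full point count |E(F_19)| = 19 + 1 = 20.
Hasse bound: |20 − (19+1)| = |0| = 0 ≤ 2√19 ≈ 8.7178 ✓.


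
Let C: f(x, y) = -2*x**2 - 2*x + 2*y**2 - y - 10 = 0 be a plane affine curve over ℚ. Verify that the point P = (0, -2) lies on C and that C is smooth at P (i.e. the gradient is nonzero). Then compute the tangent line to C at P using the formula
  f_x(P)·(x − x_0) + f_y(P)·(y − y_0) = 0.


Tangent line at P: -2*x - 9*y - 18 = 0.

Step 1: f(0, -2) = 0, so P lies on C.
Step 2: partial derivatives
  f_x(x, y) = -4*x - 2, f_y(x, y) = 4*y - 1.
  f_x(P) = -2, f_y(P) = -9 (gradient nonzero, so P is smooth).
Step 3: tangent line at P: -2·(x − 0) + -9·(y − -2) = 0.
Expanding: -2*x - 9*y - 18 = 0.


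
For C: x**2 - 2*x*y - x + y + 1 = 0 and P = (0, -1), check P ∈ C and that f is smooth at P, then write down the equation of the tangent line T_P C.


Tangent line at P: x + y + 1 = 0.

Step 1: f(0, -1) = 0, so P lies on C.
Step 2: partial derivatives
  f_x(x, y) = 2*x - 2*y - 1, f_y(x, y) = 1 - 2*x.
  f_x(P) = 1, f_y(P) = 1 (gradient nonzero, so P is smooth).
Step 3: tangent line at P: 1·(x − 0) + 1·(y − -1) = 0.
Expanding: x + y + 1 = 0.


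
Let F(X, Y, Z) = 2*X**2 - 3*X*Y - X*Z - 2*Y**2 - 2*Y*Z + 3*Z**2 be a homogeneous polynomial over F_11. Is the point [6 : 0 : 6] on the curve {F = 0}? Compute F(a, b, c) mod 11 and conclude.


F(6,0,6) ≡ 1 (mod 11); P is NOT on the curve.

Evaluate F(6, 0, 6) term-by-term (mod 11).
  2*X**2 ↦ 2·36·1·1 = 72
  -3*X*Y ↦ -3·6·0·1 = 0
  -X*Z ↦ -1·6·1·6 = -36
  -2*Y**2 ↦ -2·1·0·1 = 0
  -2*Y*Z ↦ -2·1·0·6 = 0
  3*Z**2 ↦ 3·1·1·36 = 108
Sum: F(6, 0, 6) = (72) + (0) + (-36) + (0) + (0) + (108) = 144.
Reducing mod 11: 144 ≡ 1 (mod 11).
Since F(a, b, c) ≡ 1 ≠ 0 (mod 11), P does NOT lie on the curve.


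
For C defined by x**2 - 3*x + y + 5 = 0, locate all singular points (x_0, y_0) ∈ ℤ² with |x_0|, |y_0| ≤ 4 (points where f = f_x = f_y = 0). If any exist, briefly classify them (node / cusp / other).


No singular points in the scanned grid; C is smooth there.

Compute partial derivatives:
  f_x = 2*x - 3.
  f_y = 1.
f_y = 1 is a nonzero constant, so f_y never vanishes: no point (x, y) can satisfy f = f_x = f_y = 0. In particular no (x, y) ∈ {−4, ..., 4}² is singular; the curve is smooth.


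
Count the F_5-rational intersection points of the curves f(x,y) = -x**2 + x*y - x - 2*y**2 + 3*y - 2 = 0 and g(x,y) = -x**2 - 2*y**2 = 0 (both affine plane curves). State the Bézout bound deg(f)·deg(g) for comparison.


Common zeros: ∅; count = 0; Bézout bound = 4.

deg(f) = 2, deg(g) = 2, so Bézout bound = 4.
Scan x ∈ F_5. For each x, list the y ∈ F_5 with f(x, y) ≡ 0 and those with g(x, y) ≡ 0 (mod 5); the common zeros in that column are the intersection.
  x = 0: f ≡ 0 at y ∈ ∅; g ≡ 0 at y ∈ {0}; common: ∅.
  x = 1: f ≡ 0 at y ∈ {3, 4}; g ≡ 0 at y ∈ ∅; common: ∅.
  x = 2: f ≡ 0 at y ∈ {1, 4}; g ≡ 0 at y ∈ ∅; common: ∅.
  x = 3: f ≡ 0 at y ∈ {1, 2}; g ≡ 0 at y ∈ ∅; common: ∅.
  x = 4: f ≡ 0 at y ∈ ∅; g ≡ 0 at y ∈ ∅; common: ∅.
Collecting: common zeros = ∅, so the count is 0.
Comparison with the Bézout bound: 0 ≤ 4 = deg(f)·deg(g), as expected for curves with no common component (the affine F_5-count falls short of the bound because intersections may lie at infinity, over extension fields, or carry multiplicity).


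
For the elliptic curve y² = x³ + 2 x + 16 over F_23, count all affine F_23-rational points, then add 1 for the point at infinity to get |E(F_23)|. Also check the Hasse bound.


Affine points = {(0, 4), (0, 19), (3, 7), (3, 16), (5, 6), (5, 17), (9, 2), (9, 21), (10, 1), (10, 22), (11, 9), (11, 14), (13, 10), (13, 13), (16, 2), (16, 21), (17, 8), (17, 15), (19, 6), (19, 17), (20, 11), (20, 12), (21, 2), (21, 21), (22, 6), (22, 17)}; affine count = 26; |E(F_23)| = 27.

Discriminant check: Δ ∝ 4a³ + 27b² = 4·2³ + 27·16² = 4·8 + 27·256 ≡ 21 (mod 23). Nonzero ⇒ E is nonsingular.
For each x ∈ F_23, compute rhs = x³ + 2·x + 16 mod 23, then count y ∈ F_23 with y² ≡ rhs.
  x = 0: rhs = 16, matching y values: 4, 19 (2 points).
  x = 1: rhs = 19, matching y values: none (0 points).
  x = 2: rhs = 5, matching y values: none (0 points).
  x = 3: rhs = 3, matching y values: 7, 16 (2 points).
  x = 4: rhs = 19, matching y values: none (0 points).
  x = 5: rhs = 13, matching y values: 6, 17 (2 points).
  x = 6: rhs = 14, matching y values: none (0 points).
  x = 7: rhs = 5, matching y values: none (0 points).
  x = 8: rhs = 15, matching y values: none (0 points).
  x = 9: rhs = 4, matching y values: 2, 21 (2 points).
  x = 10: rhs = 1, matching y values: 1, 22 (2 points).
  x = 11: rhs = 12, matching y values: 9, 14 (2 points).
  x = 12: rhs = 20, matching y values: none (0 points).
  x = 13: rhs = 8, matching y values: 10, 13 (2 points).
  x = 14: rhs = 5, matching y values: none (0 points).
  x = 15: rhs = 17, matching y values: none (0 points).
  x = 16: rhs = 4, matching y values: 2, 21 (2 points).
  x = 17: rhs = 18, matching y values: 8, 15 (2 points).
  x = 18: rhs = 19, matching y values: none (0 points).
  x = 19: rhs = 13, matching y values: 6, 17 (2 points).
  x = 20: rhs = 6, matching y values: 11, 12 (2 points).
  x = 21: rhs = 4, matching y values: 2, 21 (2 points).
  x = 22: rhs = 13, matching y values: 6, 17 (2 points).
Total affine count: 26.
Full point count |E(F_23)| = 26 + 1 = 27.
Hasse bound: |27 − (23+1)| = |3| = 3 ≤ 2√23 ≈ 9.5917 ✓.


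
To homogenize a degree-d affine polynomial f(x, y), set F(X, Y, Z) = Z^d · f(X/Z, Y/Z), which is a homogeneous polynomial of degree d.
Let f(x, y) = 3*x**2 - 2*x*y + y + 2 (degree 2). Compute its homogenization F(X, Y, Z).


F(X, Y, Z) = 3*X**2 - 2*X*Y + Y*Z + 2*Z**2

deg(f) = 2.
Substitute x = X/Z, y = Y/Z into f, then multiply by Z^2.
  monomial 3·x^2·y^0 ↦ 3·X^2·Y^0·Z^0.
  monomial -2·x^1·y^1 ↦ -2·X^1·Y^1·Z^0.
  monomial 1·x^0·y^1 ↦ 1·X^0·Y^1·Z^1.
  monomial 2·x^0·y^0 ↦ 2·X^0·Y^0·Z^2.
Collecting: F(X, Y, Z) = 3*X**2 - 2*X*Y + Y*Z + 2*Z**2.


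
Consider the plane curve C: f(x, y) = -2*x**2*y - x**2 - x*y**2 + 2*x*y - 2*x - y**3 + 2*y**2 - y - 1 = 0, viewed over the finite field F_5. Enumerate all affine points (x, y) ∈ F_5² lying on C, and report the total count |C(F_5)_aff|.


Affine F_5-points: {(1, 1), (1, 2), (1, 3), (2, 1), (4, 0), (4, 3)}; count = 6.

For each of the 25 pairs (x, y) ∈ F_5², evaluate f(x, y) mod 5. Record the zeros.
  x = 0: [0↦4, 1↦4, 2↦2, 3↦2, 4↦3]  zeros at y ∈ ∅
  x = 1: [0↦1, 1↦0, 2↦0, 3↦0, 4↦4]  zeros at y ∈ {1, 2, 3}
  x = 2: [0↦1, 1↦0, 2↦3, 3↦4, 4↦2]  zeros at y ∈ {1}
  x = 3: [0↦4, 1↦4, 2↦1, 3↦4, 4↦2]  zeros at y ∈ ∅
  x = 4: [0↦0, 1↦2, 2↦4, 3↦0, 4↦4]  zeros at y ∈ {0, 3}
Collecting zeros: affine points = {(1, 1), (1, 2), (1, 3), (2, 1), (4, 0), (4, 3)}.
Total count |C(F_5)_aff| = 6.


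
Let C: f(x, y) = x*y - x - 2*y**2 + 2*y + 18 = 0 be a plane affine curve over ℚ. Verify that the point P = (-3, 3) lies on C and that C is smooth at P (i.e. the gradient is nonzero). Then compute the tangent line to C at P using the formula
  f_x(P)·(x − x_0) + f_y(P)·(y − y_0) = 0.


Tangent line at P: 2*x - 13*y + 45 = 0.

Step 1: f(-3, 3) = 0, so P lies on C.
Step 2: partial derivatives
  f_x(x, y) = y - 1, f_y(x, y) = x - 4*y + 2.
  f_x(P) = 2, f_y(P) = -13 (gradient nonzero, so P is smooth).
Step 3: tangent line at P: 2·(x − -3) + -13·(y − 3) = 0.
Expanding: 2*x - 13*y + 45 = 0.


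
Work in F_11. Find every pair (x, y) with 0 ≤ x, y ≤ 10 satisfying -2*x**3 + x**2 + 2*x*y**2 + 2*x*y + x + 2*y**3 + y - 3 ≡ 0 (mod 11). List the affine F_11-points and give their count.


Affine F_11-points: {(0, 1), (3, 8), (5, 8), (6, 10), (8, 5), (9, 7), (9, 8), (9, 9)}; count = 8.

For each of the 121 pairs (x, y) ∈ F_11², evaluate f(x, y) mod 11. Record the zeros.
  x = 0: [0↦8, 1↦0, 2↦4, 3↦10, 4↦8, 5↦10, 6↦6, 7↦8, 8↦6, 9↦1, 10↦5]  zeros at y ∈ {1}
  x = 1: [0↦8, 1↦4, 2↦5, 3↦1, 4↦4, 5↦4, 6↦2, 7↦10, 8↦7, 9↦5, 10↦5]  zeros at y ∈ ∅
  x = 2: [0↦9, 1↦9, 2↦7, 3↦4, 4↦1, 5↦10, 6↦10, 7↦2, 8↦9, 9↦10, 10↦6]  zeros at y ∈ ∅
  x = 3: [0↦10, 1↦3, 2↦9, 3↦7, 4↦9, 5↦5, 6↦7, 7↦5, 8↦0, 9↦4, 10↦7]  zeros at y ∈ {8}
  x = 4: [0↦10, 1↦7, 2↦10, 3↦9, 4↦5, 5↦10, 6↦3, 7↦7, 8↦1, 9↦8, 10↦7]  zeros at y ∈ ∅
  x = 5: [0↦8, 1↦9, 2↦9, 3↦9, 4↦10, 5↦2, 6↦8, 7↦7, 8↦0, 9↦10, 10↦5]  zeros at y ∈ {8}
  x = 6: [0↦3, 1↦8, 2↦5, 3↦6, 4↦1, 5↦2, 6↦10, 7↦4, 8↦7, 9↦9, 10↦0]  zeros at y ∈ {10}
  x = 7: [0↦5, 1↦3, 2↦8, 3↦10, 4↦10, 5↦9, 6↦8, 7↦8, 8↦10, 9↦4, 10↦2]  zeros at y ∈ ∅
  x = 8: [0↦2, 1↦4, 2↦6, 3↦9, 4↦3, 5↦0, 6↦1, 7↦7, 8↦8, 9↦5, 10↦10]  zeros at y ∈ {5}
  x = 9: [0↦4, 1↦10, 2↦9, 3↦2, 4↦1, 5↦7, 6↦10, 7↦0, 8↦0, 9↦0, 10↦1]  zeros at y ∈ {7, 8, 9}
  x = 10: [0↦10, 1↦9, 2↦5, 3↦10, 4↦3, 5↦7, 6↦1, 7↦8, 8↦7, 9↦10, 10↦7]  zeros at y ∈ ∅
Collecting zeros: affine points = {(0, 1), (3, 8), (5, 8), (6, 10), (8, 5), (9, 7), (9, 8), (9, 9)}.
Total count |C(F_11)_aff| = 8.


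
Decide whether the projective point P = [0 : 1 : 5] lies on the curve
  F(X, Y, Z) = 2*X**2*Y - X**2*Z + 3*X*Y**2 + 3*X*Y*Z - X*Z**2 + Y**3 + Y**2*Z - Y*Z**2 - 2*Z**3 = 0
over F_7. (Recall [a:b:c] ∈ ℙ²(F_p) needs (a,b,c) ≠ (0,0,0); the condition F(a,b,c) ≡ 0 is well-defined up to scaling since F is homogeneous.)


F(0,1,5) ≡ 4 (mod 7); P is NOT on the curve.

Evaluate F(0, 1, 5) term-by-term (mod 7).
  2*X**2*Y ↦ 2·0·1·1 = 0
  -X**2*Z ↦ -1·0·1·5 = 0
  3*X*Y**2 ↦ 3·0·1·1 = 0
  3*X*Y*Z ↦ 3·0·1·5 = 0
  -X*Z**2 ↦ -1·0·1·25 = 0
  Y**3 ↦ 1·1·1·1 = 1
  Y**2*Z ↦ 1·1·1·5 = 5
  -Y*Z**2 ↦ -1·1·1·25 = -25
  -2*Z**3 ↦ -2·1·1·125 = -250
Sum: F(0, 1, 5) = (0) + (0) + (0) + (0) + (0) + (1) + (5) + (-25) + (-250) = -269.
Reducing mod 7: -269 ≡ 4 (mod 7).
Since F(a, b, c) ≡ 4 ≠ 0 (mod 7), P does NOT lie on the curve.


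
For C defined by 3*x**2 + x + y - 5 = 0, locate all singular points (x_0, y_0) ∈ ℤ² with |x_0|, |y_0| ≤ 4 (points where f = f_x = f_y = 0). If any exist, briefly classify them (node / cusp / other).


No singular points in the scanned grid; C is smooth there.

Compute partial derivatives:
  f_x = 6*x + 1.
  f_y = 1.
f_y = 1 is a nonzero constant, so f_y never vanishes: no point (x, y) can satisfy f = f_x = f_y = 0. In particular no (x, y) ∈ {−4, ..., 4}² is singular; the curve is smooth.


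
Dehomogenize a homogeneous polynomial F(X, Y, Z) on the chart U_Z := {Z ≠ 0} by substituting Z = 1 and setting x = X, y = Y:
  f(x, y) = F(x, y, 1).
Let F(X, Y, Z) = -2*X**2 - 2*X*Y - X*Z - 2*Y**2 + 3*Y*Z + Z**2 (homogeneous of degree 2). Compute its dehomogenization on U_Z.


f(x, y) = -2*x**2 - 2*x*y - x - 2*y**2 + 3*y + 1

On U_Z we set Z = 1. Each monomial c·X^i·Y^j·Z^k in F becomes c·x^i·y^j·1^k = c·x^i·y^j.
Substituting Z = 1: F(X, Y, 1) = -2*x**2 - 2*x*y - x - 2*y**2 + 3*y + 1.
Note: deg(f) ≤ deg(F) = 2; strict inequality happens when F is divisible by Z (lost terms).


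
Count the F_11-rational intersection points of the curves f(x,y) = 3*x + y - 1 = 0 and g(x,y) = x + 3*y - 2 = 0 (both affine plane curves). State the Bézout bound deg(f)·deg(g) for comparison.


Common zeros: {(7, 2)}; count = 1; Bézout bound = 1.

deg(f) = 1, deg(g) = 1, so Bézout bound = 1.
Scan x ∈ F_11. For each x, list the y ∈ F_11 with f(x, y) ≡ 0 and those with g(x, y) ≡ 0 (mod 11); the common zeros in that column are the intersection.
  x = 0: f ≡ 0 at y ∈ {1}; g ≡ 0 at y ∈ {8}; common: ∅.
  x = 1: f ≡ 0 at y ∈ {9}; g ≡ 0 at y ∈ {4}; common: ∅.
  x = 2: f ≡ 0 at y ∈ {6}; g ≡ 0 at y ∈ {0}; common: ∅.
  x = 3: f ≡ 0 at y ∈ {3}; g ≡ 0 at y ∈ {7}; common: ∅.
  x = 4: f ≡ 0 at y ∈ {0}; g ≡ 0 at y ∈ {3}; common: ∅.
  x = 5: f ≡ 0 at y ∈ {8}; g ≡ 0 at y ∈ {10}; common: ∅.
  x = 6: f ≡ 0 at y ∈ {5}; g ≡ 0 at y ∈ {6}; common: ∅.
  x = 7: f ≡ 0 at y ∈ {2}; g ≡ 0 at y ∈ {2}; common: {2}.
  x = 8: f ≡ 0 at y ∈ {10}; g ≡ 0 at y ∈ {9}; common: ∅.
  x = 9: f ≡ 0 at y ∈ {7}; g ≡ 0 at y ∈ {5}; common: ∅.
  x = 10: f ≡ 0 at y ∈ {4}; g ≡ 0 at y ∈ {1}; common: ∅.
Collecting: common zeros = {(7, 2)}, so the count is 1.
Comparison with the Bézout bound: 1 ≤ 1 = deg(f)·deg(g), as expected for curves with no common component (the bound is attained).


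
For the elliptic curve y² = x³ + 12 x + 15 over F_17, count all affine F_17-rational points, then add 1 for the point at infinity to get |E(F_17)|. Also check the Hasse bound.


Affine points = {(0, 7), (0, 10), (2, 8), (2, 9), (4, 5), (4, 12), (5, 8), (5, 9), (7, 0), (9, 6), (9, 11), (10, 8), (10, 9), (11, 4), (11, 13), (12, 0), (15, 0), (16, 6), (16, 11)}; affine count = 19; |E(F_17)| = 20.

Discriminant check: Δ ∝ 4a³ + 27b² = 4·12³ + 27·15² = 4·1728 + 27·225 ≡ 16 (mod 17). Nonzero ⇒ E is nonsingular.
For each x ∈ F_17, compute rhs = x³ + 12·x + 15 mod 17, then count y ∈ F_17 with y² ≡ rhs.
  x = 0: rhs = 15, matching y values: 7, 10 (2 points).
  x = 1: rhs = 11, matching y values: none (0 points).
  x = 2: rhs = 13, matching y values: 8, 9 (2 points).
  x = 3: rhs = 10, matching y values: none (0 points).
  x = 4: rhs = 8, matching y values: 5, 12 (2 points).
  x = 5: rhs = 13, matching y values: 8, 9 (2 points).
  x = 6: rhs = 14, matching y values: none (0 points).
  x = 7: rhs = 0, matching y values: 0 (1 points).
  x = 8: rhs = 11, matching y values: none (0 points).
  x = 9: rhs = 2, matching y values: 6, 11 (2 points).
  x = 10: rhs = 13, matching y values: 8, 9 (2 points).
  x = 11: rhs = 16, matching y values: 4, 13 (2 points).
  x = 12: rhs = 0, matching y values: 0 (1 points).
  x = 13: rhs = 5, matching y values: none (0 points).
  x = 14: rhs = 3, matching y values: none (0 points).
  x = 15: rhs = 0, matching y values: 0 (1 points).
  x = 16: rhs = 2, matching y values: 6, 11 (2 points).
Total affine count: 19.
Full point count |E(F_17)| = 19 + 1 = 20.
Hasse bound: |20 − (17+1)| = |2| = 2 ≤ 2√17 ≈ 8.2462 ✓.


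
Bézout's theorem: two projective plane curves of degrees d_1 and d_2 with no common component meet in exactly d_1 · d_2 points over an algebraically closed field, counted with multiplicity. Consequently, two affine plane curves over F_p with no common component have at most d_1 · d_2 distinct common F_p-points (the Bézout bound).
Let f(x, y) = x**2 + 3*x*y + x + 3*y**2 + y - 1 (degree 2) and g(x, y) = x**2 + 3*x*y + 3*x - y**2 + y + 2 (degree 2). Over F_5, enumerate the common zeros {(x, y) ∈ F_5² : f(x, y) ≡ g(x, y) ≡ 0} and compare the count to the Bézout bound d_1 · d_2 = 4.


Common zeros: {(4, 3)}; count = 1; Bézout bound = 4.

deg(f) = 2, deg(g) = 2, so Bézout bound = 4.
Scan x ∈ F_5. For each x, list the y ∈ F_5 with f(x, y) ≡ 0 and those with g(x, y) ≡ 0 (mod 5); the common zeros in that column are the intersection.
  x = 0: f ≡ 0 at y ∈ ∅; g ≡ 0 at y ∈ {2, 4}; common: ∅.
  x = 1: f ≡ 0 at y ∈ {3, 4}; g ≡ 0 at y ∈ {2}; common: ∅.
  x = 2: f ≡ 0 at y ∈ {0, 1}; g ≡ 0 at y ∈ ∅; common: ∅.
  x = 3: f ≡ 0 at y ∈ ∅; g ≡ 0 at y ∈ {0}; common: ∅.
  x = 4: f ≡ 0 at y ∈ {1, 3}; g ≡ 0 at y ∈ {0, 3}; common: {3}.
Collecting: common zeros = {(4, 3)}, so the count is 1.
Comparison with the Bézout bound: 1 ≤ 4 = deg(f)·deg(g), as expected for curves with no common component (the affine F_5-count falls short of the bound because intersections may lie at infinity, over extension fields, or carry multiplicity).


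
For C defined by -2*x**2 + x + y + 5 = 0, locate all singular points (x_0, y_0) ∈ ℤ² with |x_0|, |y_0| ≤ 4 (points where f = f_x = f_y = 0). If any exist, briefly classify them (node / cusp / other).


No singular points in the scanned grid; C is smooth there.

Compute partial derivatives:
  f_x = 1 - 4*x.
  f_y = 1.
f_y = 1 is a nonzero constant, so f_y never vanishes: no point (x, y) can satisfy f = f_x = f_y = 0. In particular no (x, y) ∈ {−4, ..., 4}² is singular; the curve is smooth.


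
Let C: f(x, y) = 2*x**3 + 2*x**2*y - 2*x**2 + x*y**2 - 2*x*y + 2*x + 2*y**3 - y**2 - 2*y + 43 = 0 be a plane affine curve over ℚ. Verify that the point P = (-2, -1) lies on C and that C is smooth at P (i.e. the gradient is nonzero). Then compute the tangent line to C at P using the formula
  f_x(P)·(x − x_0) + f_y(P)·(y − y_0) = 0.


Tangent line at P: 45*x + 22*y + 112 = 0.

Step 1: f(-2, -1) = 0, so P lies on C.
Step 2: partial derivatives
  f_x(x, y) = 6*x**2 + 4*x*y - 4*x + y**2 - 2*y + 2, f_y(x, y) = 2*x**2 + 2*x*y - 2*x + 6*y**2 - 2*y - 2.
  f_x(P) = 45, f_y(P) = 22 (gradient nonzero, so P is smooth).
Step 3: tangent line at P: 45·(x − -2) + 22·(y − -1) = 0.
Expanding: 45*x + 22*y + 112 = 0.


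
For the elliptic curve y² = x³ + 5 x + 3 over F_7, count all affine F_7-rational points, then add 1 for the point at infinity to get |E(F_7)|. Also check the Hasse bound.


Affine points = {(1, 3), (1, 4), (2, 0), (6, 2), (6, 5)}; affine count = 5; |E(F_7)| = 6.

Discriminant check: Δ ∝ 4a³ + 27b² = 4·5³ + 27·3² = 4·125 + 27·9 ≡ 1 (mod 7). Nonzero ⇒ E is nonsingular.
For each x ∈ F_7, compute rhs = x³ + 5·x + 3 mod 7, then count y ∈ F_7 with y² ≡ rhs.
  x = 0: rhs = 3, matching y values: none (0 points).
  x = 1: rhs = 2, matching y values: 3, 4 (2 points).
  x = 2: rhs = 0, matching y values: 0 (1 points).
  x = 3: rhs = 3, matching y values: none (0 points).
  x = 4: rhs = 3, matching y values: none (0 points).
  x = 5: rhs = 6, matching y values: none (0 points).
  x = 6: rhs = 4, matching y values: 2, 5 (2 points).
Total affine count: 5.
Full point count |E(F_7)| = 5 + 1 = 6.
Hasse bound: |6 − (7+1)| = |-2| = 2 ≤ 2√7 ≈ 5.2915 ✓.


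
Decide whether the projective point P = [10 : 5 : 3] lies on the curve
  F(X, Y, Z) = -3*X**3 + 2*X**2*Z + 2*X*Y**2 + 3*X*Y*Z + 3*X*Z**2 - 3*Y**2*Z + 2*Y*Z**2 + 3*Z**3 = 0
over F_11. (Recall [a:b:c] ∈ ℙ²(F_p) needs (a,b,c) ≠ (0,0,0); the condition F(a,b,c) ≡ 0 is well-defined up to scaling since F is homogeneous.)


F(10,5,3) ≡ 9 (mod 11); P is NOT on the curve.

Evaluate F(10, 5, 3) term-by-term (mod 11).
  -3*X**3 ↦ -3·1000·1·1 = -3000
  2*X**2*Z ↦ 2·100·1·3 = 600
  2*X*Y**2 ↦ 2·10·25·1 = 500
  3*X*Y*Z ↦ 3·10·5·3 = 450
  3*X*Z**2 ↦ 3·10·1·9 = 270
  -3*Y**2*Z ↦ -3·1·25·3 = -225
  2*Y*Z**2 ↦ 2·1·5·9 = 90
  3*Z**3 ↦ 3·1·1·27 = 81
Sum: F(10, 5, 3) = (-3000) + (600) + (500) + (450) + (270) + (-225) + (90) + (81) = -1234.
Reducing mod 11: -1234 ≡ 9 (mod 11).
Since F(a, b, c) ≡ 9 ≠ 0 (mod 11), P does NOT lie on the curve.


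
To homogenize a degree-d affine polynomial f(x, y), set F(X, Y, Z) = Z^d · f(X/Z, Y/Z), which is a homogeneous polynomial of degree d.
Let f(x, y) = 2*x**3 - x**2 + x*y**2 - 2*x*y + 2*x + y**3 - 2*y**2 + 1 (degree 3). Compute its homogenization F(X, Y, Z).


F(X, Y, Z) = 2*X**3 - X**2*Z + X*Y**2 - 2*X*Y*Z + 2*X*Z**2 + Y**3 - 2*Y**2*Z + Z**3

deg(f) = 3.
Substitute x = X/Z, y = Y/Z into f, then multiply by Z^3.
  monomial 2·x^3·y^0 ↦ 2·X^3·Y^0·Z^0.
  monomial -1·x^2·y^0 ↦ -1·X^2·Y^0·Z^1.
  monomial 1·x^1·y^2 ↦ 1·X^1·Y^2·Z^0.
  monomial -2·x^1·y^1 ↦ -2·X^1·Y^1·Z^1.
  monomial 2·x^1·y^0 ↦ 2·X^1·Y^0·Z^2.
  monomial 1·x^0·y^3 ↦ 1·X^0·Y^3·Z^0.
  monomial -2·x^0·y^2 ↦ -2·X^0·Y^2·Z^1.
  monomial 1·x^0·y^0 ↦ 1·X^0·Y^0·Z^3.
Collecting: F(X, Y, Z) = 2*X**3 - X**2*Z + X*Y**2 - 2*X*Y*Z + 2*X*Z**2 + Y**3 - 2*Y**2*Z + Z**3.


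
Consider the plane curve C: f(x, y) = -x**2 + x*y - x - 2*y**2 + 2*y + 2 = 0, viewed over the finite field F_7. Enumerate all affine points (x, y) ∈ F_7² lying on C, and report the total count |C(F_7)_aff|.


Affine F_7-points: {(1, 0), (1, 5), (3, 1), (3, 5), (4, 1), (4, 2), (5, 0)}; count = 7.

For each of the 49 pairs (x, y) ∈ F_7², evaluate f(x, y) mod 7. Record the zeros.
  x = 0: [0↦2, 1↦2, 2↦5, 3↦4, 4↦6, 5↦4, 6↦5]  zeros at y ∈ ∅
  x = 1: [0↦0, 1↦1, 2↦5, 3↦5, 4↦1, 5↦0, 6↦2]  zeros at y ∈ {0, 5}
  x = 2: [0↦3, 1↦5, 2↦3, 3↦4, 4↦1, 5↦1, 6↦4]  zeros at y ∈ ∅
  x = 3: [0↦4, 1↦0, 2↦6, 3↦1, 4↦6, 5↦0, 6↦4]  zeros at y ∈ {1, 5}
  x = 4: [0↦3, 1↦0, 2↦0, 3↦3, 4↦2, 5↦4, 6↦2]  zeros at y ∈ {1, 2}
  x = 5: [0↦0, 1↦5, 2↦6, 3↦3, 4↦3, 5↦6, 6↦5]  zeros at y ∈ {0}
  x = 6: [0↦2, 1↦1, 2↦3, 3↦1, 4↦2, 5↦6, 6↦6]  zeros at y ∈ ∅
Collecting zeros: affine points = {(1, 0), (1, 5), (3, 1), (3, 5), (4, 1), (4, 2), (5, 0)}.
Total count |C(F_7)_aff| = 7.


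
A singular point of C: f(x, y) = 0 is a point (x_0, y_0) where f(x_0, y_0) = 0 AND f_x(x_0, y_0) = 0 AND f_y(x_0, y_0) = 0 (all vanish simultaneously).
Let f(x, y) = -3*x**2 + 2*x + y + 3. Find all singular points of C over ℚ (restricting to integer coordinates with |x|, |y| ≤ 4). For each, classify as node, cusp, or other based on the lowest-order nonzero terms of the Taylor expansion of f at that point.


No singular points in the scanned grid; C is smooth there.

Compute partial derivatives:
  f_x = 2 - 6*x.
  f_y = 1.
f_y = 1 is a nonzero constant, so f_y never vanishes: no point (x, y) can satisfy f = f_x = f_y = 0. In particular no (x, y) ∈ {−4, ..., 4}² is singular; the curve is smooth.


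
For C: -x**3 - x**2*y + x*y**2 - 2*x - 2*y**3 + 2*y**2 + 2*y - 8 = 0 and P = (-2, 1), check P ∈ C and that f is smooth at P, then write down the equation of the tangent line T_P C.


Tangent line at P: -9*x - 8*y - 10 = 0.

Step 1: f(-2, 1) = 0, so P lies on C.
Step 2: partial derivatives
  f_x(x, y) = -3*x**2 - 2*x*y + y**2 - 2, f_y(x, y) = -x**2 + 2*x*y - 6*y**2 + 4*y + 2.
  f_x(P) = -9, f_y(P) = -8 (gradient nonzero, so P is smooth).
Step 3: tangent line at P: -9·(x − -2) + -8·(y − 1) = 0.
Expanding: -9*x - 8*y - 10 = 0.


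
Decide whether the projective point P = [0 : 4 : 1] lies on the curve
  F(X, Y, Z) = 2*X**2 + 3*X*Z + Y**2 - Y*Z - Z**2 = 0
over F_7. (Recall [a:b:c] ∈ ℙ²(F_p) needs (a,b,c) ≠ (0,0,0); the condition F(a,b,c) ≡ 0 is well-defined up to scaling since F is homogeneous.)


F(0,4,1) ≡ 4 (mod 7); P is NOT on the curve.

Evaluate F(0, 4, 1) term-by-term (mod 7).
  2*X**2 ↦ 2·0·1·1 = 0
  3*X*Z ↦ 3·0·1·1 = 0
  Y**2 ↦ 1·1·16·1 = 16
  -Y*Z ↦ -1·1·4·1 = -4
  -Z**2 ↦ -1·1·1·1 = -1
Sum: F(0, 4, 1) = (0) + (0) + (16) + (-4) + (-1) = 11.
Reducing mod 7: 11 ≡ 4 (mod 7).
Since F(a, b, c) ≡ 4 ≠ 0 (mod 7), P does NOT lie on the curve.


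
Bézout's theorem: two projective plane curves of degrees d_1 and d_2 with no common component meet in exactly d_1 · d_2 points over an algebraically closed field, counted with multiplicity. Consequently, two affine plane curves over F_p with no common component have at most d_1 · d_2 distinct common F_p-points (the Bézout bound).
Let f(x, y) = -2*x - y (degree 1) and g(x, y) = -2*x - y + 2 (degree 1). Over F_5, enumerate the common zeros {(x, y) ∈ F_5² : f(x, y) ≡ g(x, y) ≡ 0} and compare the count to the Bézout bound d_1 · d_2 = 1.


Common zeros: ∅; count = 0; Bézout bound = 1.

deg(f) = 1, deg(g) = 1, so Bézout bound = 1.
Scan x ∈ F_5. For each x, list the y ∈ F_5 with f(x, y) ≡ 0 and those with g(x, y) ≡ 0 (mod 5); the common zeros in that column are the intersection.
  x = 0: f ≡ 0 at y ∈ {0}; g ≡ 0 at y ∈ {2}; common: ∅.
  x = 1: f ≡ 0 at y ∈ {3}; g ≡ 0 at y ∈ {0}; common: ∅.
  x = 2: f ≡ 0 at y ∈ {1}; g ≡ 0 at y ∈ {3}; common: ∅.
  x = 3: f ≡ 0 at y ∈ {4}; g ≡ 0 at y ∈ {1}; common: ∅.
  x = 4: f ≡ 0 at y ∈ {2}; g ≡ 0 at y ∈ {4}; common: ∅.
Collecting: common zeros = ∅, so the count is 0.
Comparison with the Bézout bound: 0 ≤ 1 = deg(f)·deg(g), as expected for curves with no common component (the affine F_5-count falls short of the bound because intersections may lie at infinity, over extension fields, or carry multiplicity).


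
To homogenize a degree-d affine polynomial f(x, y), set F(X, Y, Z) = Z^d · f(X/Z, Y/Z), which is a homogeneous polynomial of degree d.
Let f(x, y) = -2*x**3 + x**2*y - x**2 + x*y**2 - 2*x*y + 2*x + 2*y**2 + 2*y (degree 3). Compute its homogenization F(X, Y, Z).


F(X, Y, Z) = -2*X**3 + X**2*Y - X**2*Z + X*Y**2 - 2*X*Y*Z + 2*X*Z**2 + 2*Y**2*Z + 2*Y*Z**2

deg(f) = 3.
Substitute x = X/Z, y = Y/Z into f, then multiply by Z^3.
  monomial -2·x^3·y^0 ↦ -2·X^3·Y^0·Z^0.
  monomial 1·x^2·y^1 ↦ 1·X^2·Y^1·Z^0.
  monomial -1·x^2·y^0 ↦ -1·X^2·Y^0·Z^1.
  monomial 1·x^1·y^2 ↦ 1·X^1·Y^2·Z^0.
  monomial -2·x^1·y^1 ↦ -2·X^1·Y^1·Z^1.
  monomial 2·x^1·y^0 ↦ 2·X^1·Y^0·Z^2.
  monomial 2·x^0·y^2 ↦ 2·X^0·Y^2·Z^1.
  monomial 2·x^0·y^1 ↦ 2·X^0·Y^1·Z^2.
Collecting: F(X, Y, Z) = -2*X**3 + X**2*Y - X**2*Z + X*Y**2 - 2*X*Y*Z + 2*X*Z**2 + 2*Y**2*Z + 2*Y*Z**2.


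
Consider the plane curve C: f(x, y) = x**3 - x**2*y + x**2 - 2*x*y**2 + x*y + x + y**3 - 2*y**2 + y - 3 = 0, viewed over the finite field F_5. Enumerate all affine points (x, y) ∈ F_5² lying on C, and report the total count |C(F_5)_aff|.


Affine F_5-points: {(1, 0), (2, 1), (2, 4), (4, 3)}; count = 4.

For each of the 25 pairs (x, y) ∈ F_5², evaluate f(x, y) mod 5. Record the zeros.
  x = 0: [0↦2, 1↦2, 2↦4, 3↦4, 4↦3]  zeros at y ∈ ∅
  x = 1: [0↦0, 1↦3, 2↦4, 3↦4, 4↦4]  zeros at y ∈ {0}
  x = 2: [0↦1, 1↦0, 2↦3, 3↦1, 4↦0]  zeros at y ∈ {1, 4}
  x = 3: [0↦1, 1↦4, 2↦2, 3↦1, 4↦2]  zeros at y ∈ ∅
  x = 4: [0↦1, 1↦1, 2↦2, 3↦0, 4↦1]  zeros at y ∈ {3}
Collecting zeros: affine points = {(1, 0), (2, 1), (2, 4), (4, 3)}.
Total count |C(F_5)_aff| = 4.


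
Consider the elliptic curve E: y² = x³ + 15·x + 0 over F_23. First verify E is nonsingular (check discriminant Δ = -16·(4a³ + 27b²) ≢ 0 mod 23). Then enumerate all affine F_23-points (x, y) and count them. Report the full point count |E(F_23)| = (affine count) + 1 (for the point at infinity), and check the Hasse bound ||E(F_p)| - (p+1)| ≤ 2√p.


Affine points = {(0, 0), (1, 4), (1, 19), (3, 7), (3, 16), (4, 3), (4, 20), (5, 4), (5, 19), (9, 6), (9, 17), (10, 0), (11, 1), (11, 22), (13, 0), (15, 9), (15, 14), (16, 9), (16, 14), (17, 4), (17, 19), (21, 10), (21, 13)}; affine count = 23; |E(F_23)| = 24.

Discriminant check: Δ ∝ 4a³ + 27b² = 4·15³ + 27·0² = 4·3375 + 27·0 ≡ 22 (mod 23). Nonzero ⇒ E is nonsingular.
For each x ∈ F_23, compute rhs = x³ + 15·x + 0 mod 23, then count y ∈ F_23 with y² ≡ rhs.
  x = 0: rhs = 0, matching y values: 0 (1 points).
  x = 1: rhs = 16, matching y values: 4, 19 (2 points).
  x = 2: rhs = 15, matching y values: none (0 points).
  x = 3: rhs = 3, matching y values: 7, 16 (2 points).
  x = 4: rhs = 9, matching y values: 3, 20 (2 points).
  x = 5: rhs = 16, matching y values: 4, 19 (2 points).
  x = 6: rhs = 7, matching y values: none (0 points).
  x = 7: rhs = 11, matching y values: none (0 points).
  x = 8: rhs = 11, matching y values: none (0 points).
  x = 9: rhs = 13, matching y values: 6, 17 (2 points).
  x = 10: rhs = 0, matching y values: 0 (1 points).
  x = 11: rhs = 1, matching y values: 1, 22 (2 points).
  x = 12: rhs = 22, matching y values: none (0 points).
  x = 13: rhs = 0, matching y values: 0 (1 points).
  x = 14: rhs = 10, matching y values: none (0 points).
  x = 15: rhs = 12, matching y values: 9, 14 (2 points).
  x = 16: rhs = 12, matching y values: 9, 14 (2 points).
  x = 17: rhs = 16, matching y values: 4, 19 (2 points).
  x = 18: rhs = 7, matching y values: none (0 points).
  x = 19: rhs = 14, matching y values: none (0 points).
  x = 20: rhs = 20, matching y values: none (0 points).
  x = 21: rhs = 8, matching y values: 10, 13 (2 points).
  x = 22: rhs = 7, matching y values: none (0 points).
Total affine count: 23.
Full point count |E(F_23)| = 23 + 1 = 24.
Hasse bound: |24 − (23+1)| = |0| = 0 ≤ 2√23 ≈ 9.5917 ✓.


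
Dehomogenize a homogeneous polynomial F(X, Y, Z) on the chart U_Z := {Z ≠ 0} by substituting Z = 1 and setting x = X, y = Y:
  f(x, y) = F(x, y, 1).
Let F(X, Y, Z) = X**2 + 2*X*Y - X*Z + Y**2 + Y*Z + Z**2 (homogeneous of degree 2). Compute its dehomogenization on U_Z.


f(x, y) = x**2 + 2*x*y - x + y**2 + y + 1

On U_Z we set Z = 1. Each monomial c·X^i·Y^j·Z^k in F becomes c·x^i·y^j·1^k = c·x^i·y^j.
Substituting Z = 1: F(X, Y, 1) = x**2 + 2*x*y - x + y**2 + y + 1.
Note: deg(f) ≤ deg(F) = 2; strict inequality happens when F is divisible by Z (lost terms).


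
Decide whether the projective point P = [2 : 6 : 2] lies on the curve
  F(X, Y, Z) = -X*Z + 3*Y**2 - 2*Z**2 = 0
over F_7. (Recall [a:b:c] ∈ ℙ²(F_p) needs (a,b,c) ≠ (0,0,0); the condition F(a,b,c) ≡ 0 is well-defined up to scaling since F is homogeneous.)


F(2,6,2) ≡ 5 (mod 7); P is NOT on the curve.

Evaluate F(2, 6, 2) term-by-term (mod 7).
  -X*Z ↦ -1·2·1·2 = -4
  3*Y**2 ↦ 3·1·36·1 = 108
  -2*Z**2 ↦ -2·1·1·4 = -8
Sum: F(2, 6, 2) = (-4) + (108) + (-8) = 96.
Reducing mod 7: 96 ≡ 5 (mod 7).
Since F(a, b, c) ≡ 5 ≠ 0 (mod 7), P does NOT lie on the curve.


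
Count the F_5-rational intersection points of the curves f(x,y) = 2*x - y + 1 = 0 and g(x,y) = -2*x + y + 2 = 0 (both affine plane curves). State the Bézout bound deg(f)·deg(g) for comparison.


Common zeros: ∅; count = 0; Bézout bound = 1.

deg(f) = 1, deg(g) = 1, so Bézout bound = 1.
Scan x ∈ F_5. For each x, list the y ∈ F_5 with f(x, y) ≡ 0 and those with g(x, y) ≡ 0 (mod 5); the common zeros in that column are the intersection.
  x = 0: f ≡ 0 at y ∈ {1}; g ≡ 0 at y ∈ {3}; common: ∅.
  x = 1: f ≡ 0 at y ∈ {3}; g ≡ 0 at y ∈ {0}; common: ∅.
  x = 2: f ≡ 0 at y ∈ {0}; g ≡ 0 at y ∈ {2}; common: ∅.
  x = 3: f ≡ 0 at y ∈ {2}; g ≡ 0 at y ∈ {4}; common: ∅.
  x = 4: f ≡ 0 at y ∈ {4}; g ≡ 0 at y ∈ {1}; common: ∅.
Collecting: common zeros = ∅, so the count is 0.
Comparison with the Bézout bound: 0 ≤ 1 = deg(f)·deg(g), as expected for curves with no common component (the affine F_5-count falls short of the bound because intersections may lie at infinity, over extension fields, or carry multiplicity).


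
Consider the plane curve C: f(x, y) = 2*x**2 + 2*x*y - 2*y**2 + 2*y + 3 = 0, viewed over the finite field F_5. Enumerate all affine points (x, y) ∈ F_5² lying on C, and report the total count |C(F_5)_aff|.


Affine F_5-points: {(1, 0), (1, 2), (2, 1), (2, 2), (4, 0)}; count = 5.

For each of the 25 pairs (x, y) ∈ F_5², evaluate f(x, y) mod 5. Record the zeros.
  x = 0: [0↦3, 1↦3, 2↦4, 3↦1, 4↦4]  zeros at y ∈ ∅
  x = 1: [0↦0, 1↦2, 2↦0, 3↦4, 4↦4]  zeros at y ∈ {0, 2}
  x = 2: [0↦1, 1↦0, 2↦0, 3↦1, 4↦3]  zeros at y ∈ {1, 2}
  x = 3: [0↦1, 1↦2, 2↦4, 3↦2, 4↦1]  zeros at y ∈ ∅
  x = 4: [0↦0, 1↦3, 2↦2, 3↦2, 4↦3]  zeros at y ∈ {0}
Collecting zeros: affine points = {(1, 0), (1, 2), (2, 1), (2, 2), (4, 0)}.
Total count |C(F_5)_aff| = 5.


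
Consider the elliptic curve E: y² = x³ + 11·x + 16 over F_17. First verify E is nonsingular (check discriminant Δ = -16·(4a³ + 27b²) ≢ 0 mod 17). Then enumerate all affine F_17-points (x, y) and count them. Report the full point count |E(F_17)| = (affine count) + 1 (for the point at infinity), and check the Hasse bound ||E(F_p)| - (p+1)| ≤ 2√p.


Affine points = {(0, 4), (0, 13), (3, 5), (3, 12), (5, 3), (5, 14), (6, 3), (6, 14), (8, 2), (8, 15), (10, 2), (10, 15), (16, 2), (16, 15)}; affine count = 14; |E(F_17)| = 15.

Discriminant check: Δ ∝ 4a³ + 27b² = 4·11³ + 27·16² = 4·1331 + 27·256 ≡ 13 (mod 17). Nonzero ⇒ E is nonsingular.
For each x ∈ F_17, compute rhs = x³ + 11·x + 16 mod 17, then count y ∈ F_17 with y² ≡ rhs.
  x = 0: rhs = 16, matching y values: 4, 13 (2 points).
  x = 1: rhs = 11, matching y values: none (0 points).
  x = 2: rhs = 12, matching y values: none (0 points).
  x = 3: rhs = 8, matching y values: 5, 12 (2 points).
  x = 4: rhs = 5, matching y values: none (0 points).
  x = 5: rhs = 9, matching y values: 3, 14 (2 points).
  x = 6: rhs = 9, matching y values: 3, 14 (2 points).
  x = 7: rhs = 11, matching y values: none (0 points).
  x = 8: rhs = 4, matching y values: 2, 15 (2 points).
  x = 9: rhs = 11, matching y values: none (0 points).
  x = 10: rhs = 4, matching y values: 2, 15 (2 points).
  x = 11: rhs = 6, matching y values: none (0 points).
  x = 12: rhs = 6, matching y values: none (0 points).
  x = 13: rhs = 10, matching y values: none (0 points).
  x = 14: rhs = 7, matching y values: none (0 points).
  x = 15: rhs = 3, matching y values: none (0 points).
  x = 16: rhs = 4, matching y values: 2, 15 (2 points).
Total affine count: 14.
Full point count |E(F_17)| = 14 + 1 = 15.
Hasse bound: |15 − (17+1)| = |-3| = 3 ≤ 2√17 ≈ 8.2462 ✓.
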